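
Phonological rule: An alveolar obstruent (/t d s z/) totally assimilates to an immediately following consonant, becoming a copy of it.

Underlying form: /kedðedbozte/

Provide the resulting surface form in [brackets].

[keððebbotte]

/d/ before /ð/ → [ð] (total assimilation)
/d/ before /b/ → [b] (total assimilation)
/z/ before /t/ → [t] (total assimilation)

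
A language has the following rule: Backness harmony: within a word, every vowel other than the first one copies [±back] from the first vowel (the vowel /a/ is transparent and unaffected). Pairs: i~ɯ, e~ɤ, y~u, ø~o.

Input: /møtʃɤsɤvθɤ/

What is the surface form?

[møtʃesevθe]

/ɤ/ harmonizes with /ø/ ([-back]) → [e]
/ɤ/ harmonizes with /ø/ ([-back]) → [e]
/ɤ/ harmonizes with /ø/ ([-back]) → [e]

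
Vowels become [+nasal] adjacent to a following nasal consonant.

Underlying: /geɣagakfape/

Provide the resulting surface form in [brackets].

[geɣagakfape]

no segment meets the rule's conditions; no change.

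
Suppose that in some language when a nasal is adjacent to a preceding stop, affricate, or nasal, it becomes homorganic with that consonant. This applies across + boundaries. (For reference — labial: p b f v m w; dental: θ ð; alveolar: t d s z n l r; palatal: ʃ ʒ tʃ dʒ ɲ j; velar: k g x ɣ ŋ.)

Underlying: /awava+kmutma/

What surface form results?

/m/ after /k/ (velar) → [ŋ]
/m/ after /t/ (alveolar) → [n]

[awava+kŋutna]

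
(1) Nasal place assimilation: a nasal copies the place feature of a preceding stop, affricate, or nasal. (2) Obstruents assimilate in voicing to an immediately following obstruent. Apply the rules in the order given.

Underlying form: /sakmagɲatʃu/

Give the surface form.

[sakŋagŋatʃu]

Rule 1: /m/ after /k/ (velar) → [ŋ]
Rule 1: /ɲ/ after /g/ (velar) → [ŋ]
After rule 1: sakŋagŋatʃu
Rule 2: no segment meets the rule's conditions; no change.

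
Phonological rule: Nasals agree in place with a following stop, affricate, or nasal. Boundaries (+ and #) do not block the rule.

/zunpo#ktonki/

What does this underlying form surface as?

[zumpo#ktoŋki]

/n/ before /p/ (labial) → [m]
/n/ before /k/ (velar) → [ŋ]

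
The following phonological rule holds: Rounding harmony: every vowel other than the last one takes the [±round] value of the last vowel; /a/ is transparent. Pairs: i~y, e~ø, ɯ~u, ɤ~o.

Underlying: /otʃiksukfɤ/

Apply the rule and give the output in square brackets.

/o/ harmonizes with /ɤ/ ([-round]) → [ɤ]
/u/ harmonizes with /ɤ/ ([-round]) → [ɯ]

[ɤtʃiksɯkfɤ]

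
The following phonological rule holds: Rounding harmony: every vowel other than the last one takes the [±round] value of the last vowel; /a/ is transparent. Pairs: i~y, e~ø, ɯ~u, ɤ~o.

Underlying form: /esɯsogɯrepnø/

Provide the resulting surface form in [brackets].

[øsusogurøpnø]

/e/ harmonizes with /ø/ ([+round]) → [ø]
/ɯ/ harmonizes with /ø/ ([+round]) → [u]
/ɯ/ harmonizes with /ø/ ([+round]) → [u]
/e/ harmonizes with /ø/ ([+round]) → [ø]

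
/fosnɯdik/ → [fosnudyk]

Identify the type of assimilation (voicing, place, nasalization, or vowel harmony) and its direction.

/ɯ/→[u] /i/→[y].
Vowels agree with the first vowel, so the harmony is progressive.

vowel harmony, progressive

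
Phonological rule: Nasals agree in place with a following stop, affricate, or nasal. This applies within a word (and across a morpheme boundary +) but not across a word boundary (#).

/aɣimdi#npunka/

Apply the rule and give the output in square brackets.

/m/ before /d/ (alveolar) → [n]
/n/ before /p/ (labial) → [m]
/n/ before /k/ (velar) → [ŋ]

[aɣindi#mpuŋka]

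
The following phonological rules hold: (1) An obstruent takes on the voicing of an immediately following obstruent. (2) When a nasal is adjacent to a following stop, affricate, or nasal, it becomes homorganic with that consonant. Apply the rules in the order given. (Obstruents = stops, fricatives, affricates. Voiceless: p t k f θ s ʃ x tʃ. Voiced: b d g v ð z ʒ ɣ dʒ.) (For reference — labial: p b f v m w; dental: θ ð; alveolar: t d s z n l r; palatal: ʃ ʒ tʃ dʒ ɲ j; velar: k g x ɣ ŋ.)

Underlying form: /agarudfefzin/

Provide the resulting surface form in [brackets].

Rule 1: /d/ before /f/ (voiceless) → [t]
Rule 1: /f/ before /z/ (voiced) → [v]
After rule 1: agarutfevzin
Rule 2: no segment meets the rule's conditions; no change.

[agarutfevzin]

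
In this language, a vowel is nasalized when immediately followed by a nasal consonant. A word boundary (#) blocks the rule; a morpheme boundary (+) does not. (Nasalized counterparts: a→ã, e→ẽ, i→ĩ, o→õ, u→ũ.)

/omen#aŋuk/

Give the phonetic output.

/o/ before nasal /m/ → [õ]
/e/ before nasal /n/ → [ẽ]
/a/ before nasal /ŋ/ → [ã]

[õmẽn#ãŋuk]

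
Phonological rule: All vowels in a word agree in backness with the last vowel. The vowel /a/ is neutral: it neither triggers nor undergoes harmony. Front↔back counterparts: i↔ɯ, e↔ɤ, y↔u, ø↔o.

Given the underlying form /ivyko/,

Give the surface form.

[ɯvuko]

/i/ harmonizes with /o/ ([+back]) → [ɯ]
/y/ harmonizes with /o/ ([+back]) → [u]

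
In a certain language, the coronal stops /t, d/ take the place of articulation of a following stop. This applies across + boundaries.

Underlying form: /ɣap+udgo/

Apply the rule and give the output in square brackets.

/d/ before /g/ (velar) → [g]

[ɣap+uggo]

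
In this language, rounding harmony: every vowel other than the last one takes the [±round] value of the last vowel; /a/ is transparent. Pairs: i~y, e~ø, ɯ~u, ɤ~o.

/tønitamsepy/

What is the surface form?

/i/ harmonizes with /y/ ([+round]) → [y]
/e/ harmonizes with /y/ ([+round]) → [ø]

[tønytamsøpy]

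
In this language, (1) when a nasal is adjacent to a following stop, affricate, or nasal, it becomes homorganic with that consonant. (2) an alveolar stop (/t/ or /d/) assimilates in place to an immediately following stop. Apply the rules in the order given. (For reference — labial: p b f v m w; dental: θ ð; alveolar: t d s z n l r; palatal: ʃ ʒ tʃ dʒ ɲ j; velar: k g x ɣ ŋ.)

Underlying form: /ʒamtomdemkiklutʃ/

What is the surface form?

[ʒantondeŋkiklutʃ]

Rule 1: /m/ before /t/ (alveolar) → [n]
Rule 1: /m/ before /d/ (alveolar) → [n]
Rule 1: /m/ before /k/ (velar) → [ŋ]
After rule 1: ʒantondeŋkiklutʃ
Rule 2: no segment meets the rule's conditions; no change.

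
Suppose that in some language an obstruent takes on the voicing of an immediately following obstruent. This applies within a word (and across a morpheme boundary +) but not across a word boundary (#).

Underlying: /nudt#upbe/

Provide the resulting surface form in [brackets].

/d/ before /t/ (voiceless) → [t]
/p/ before /b/ (voiced) → [b]

[nutt#ubbe]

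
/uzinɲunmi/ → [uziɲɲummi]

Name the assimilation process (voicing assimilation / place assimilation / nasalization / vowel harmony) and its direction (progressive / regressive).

place assimilation, regressive

/n/→[ɲ] /n/→[m].
Each target copies a feature from the following segment, so the direction is regressive.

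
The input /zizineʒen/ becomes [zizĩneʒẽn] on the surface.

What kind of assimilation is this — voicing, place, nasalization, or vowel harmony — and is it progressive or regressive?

/i/→[ĩ] /e/→[ẽ].
Each target copies a feature from the following segment, so the direction is regressive.

nasalization, regressive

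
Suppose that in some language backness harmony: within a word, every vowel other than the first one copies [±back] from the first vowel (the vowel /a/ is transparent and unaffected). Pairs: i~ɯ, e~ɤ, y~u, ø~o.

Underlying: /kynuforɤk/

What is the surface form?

/u/ harmonizes with /y/ ([-back]) → [y]
/o/ harmonizes with /y/ ([-back]) → [ø]
/ɤ/ harmonizes with /y/ ([-back]) → [e]

[kynyførek]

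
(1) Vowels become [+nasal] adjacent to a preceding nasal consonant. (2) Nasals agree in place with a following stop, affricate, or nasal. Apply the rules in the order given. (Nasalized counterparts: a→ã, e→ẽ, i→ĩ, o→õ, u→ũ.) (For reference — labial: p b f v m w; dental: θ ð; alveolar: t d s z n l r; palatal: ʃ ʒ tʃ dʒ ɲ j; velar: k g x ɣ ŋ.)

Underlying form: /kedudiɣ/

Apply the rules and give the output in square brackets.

Rule 1: no segment meets the rule's conditions; no change.
After rule 1: kedudiɣ
Rule 2: no segment meets the rule's conditions; no change.

[kedudiɣ]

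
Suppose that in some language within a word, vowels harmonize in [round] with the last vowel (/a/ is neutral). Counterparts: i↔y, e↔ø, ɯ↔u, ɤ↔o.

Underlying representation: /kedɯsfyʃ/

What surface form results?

/e/ harmonizes with /y/ ([+round]) → [ø]
/ɯ/ harmonizes with /y/ ([+round]) → [u]

[kødusfyʃ]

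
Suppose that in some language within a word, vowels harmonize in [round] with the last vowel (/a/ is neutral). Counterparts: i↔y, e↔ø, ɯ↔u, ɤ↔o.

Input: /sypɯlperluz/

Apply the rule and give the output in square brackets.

/ɯ/ harmonizes with /u/ ([+round]) → [u]
/e/ harmonizes with /u/ ([+round]) → [ø]

[sypulpørluz]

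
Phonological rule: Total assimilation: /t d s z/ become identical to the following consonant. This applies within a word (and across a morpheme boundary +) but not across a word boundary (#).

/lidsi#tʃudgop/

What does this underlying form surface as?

[lissi#tʃuggop]

/d/ before /s/ → [s] (total assimilation)
/d/ before /g/ → [g] (total assimilation)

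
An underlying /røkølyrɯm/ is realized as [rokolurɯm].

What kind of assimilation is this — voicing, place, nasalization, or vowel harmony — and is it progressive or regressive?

/ø/→[o] /ø/→[o] /y/→[u].
Vowels agree with the last vowel, so the harmony is regressive.

vowel harmony, regressive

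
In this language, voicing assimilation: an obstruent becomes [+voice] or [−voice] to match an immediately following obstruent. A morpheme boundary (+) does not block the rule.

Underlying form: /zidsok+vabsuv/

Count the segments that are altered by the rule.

/d/ before /s/ (voiceless) → [t]
/k/ before /v/ (voiced) → [g]
/b/ before /s/ (voiceless) → [p]
3 segments change.

3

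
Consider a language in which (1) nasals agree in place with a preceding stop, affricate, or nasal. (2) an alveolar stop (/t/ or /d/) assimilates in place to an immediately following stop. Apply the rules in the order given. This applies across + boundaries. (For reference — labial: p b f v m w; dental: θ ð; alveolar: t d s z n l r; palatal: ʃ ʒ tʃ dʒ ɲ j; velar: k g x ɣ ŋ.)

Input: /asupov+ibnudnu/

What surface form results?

[asupov+ibmudnu]

Rule 1: /n/ after /b/ (labial) → [m]
After rule 1: asupov+ibmudnu
Rule 2: no segment meets the rule's conditions; no change.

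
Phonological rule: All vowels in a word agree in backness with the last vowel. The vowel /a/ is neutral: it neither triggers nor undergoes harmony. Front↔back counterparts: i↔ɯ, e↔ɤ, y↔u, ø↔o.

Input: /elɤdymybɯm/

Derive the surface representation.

[ɤlɤdumubɯm]

/e/ harmonizes with /ɯ/ ([+back]) → [ɤ]
/y/ harmonizes with /ɯ/ ([+back]) → [u]
/y/ harmonizes with /ɯ/ ([+back]) → [u]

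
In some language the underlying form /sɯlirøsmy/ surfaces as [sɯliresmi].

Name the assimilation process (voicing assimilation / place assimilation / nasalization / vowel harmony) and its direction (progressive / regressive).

/ø/→[e] /y/→[i].
Vowels agree with the first vowel, so the harmony is progressive.

vowel harmony, progressive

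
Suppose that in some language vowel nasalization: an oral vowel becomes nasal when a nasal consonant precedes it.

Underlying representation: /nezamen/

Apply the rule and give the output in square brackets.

/e/ after nasal /n/ → [ẽ]
/e/ after nasal /m/ → [ẽ]

[nẽzamẽn]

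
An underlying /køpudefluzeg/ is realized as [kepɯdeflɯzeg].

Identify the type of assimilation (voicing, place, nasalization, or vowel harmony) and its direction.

/ø/→[e] /u/→[ɯ] /u/→[ɯ].
Vowels agree with the last vowel, so the harmony is regressive.

vowel harmony, regressive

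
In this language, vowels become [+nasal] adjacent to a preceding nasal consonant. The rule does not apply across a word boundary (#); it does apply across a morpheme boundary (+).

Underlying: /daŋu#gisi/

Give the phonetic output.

/u/ after nasal /ŋ/ → [ũ]

[daŋũ#gisi]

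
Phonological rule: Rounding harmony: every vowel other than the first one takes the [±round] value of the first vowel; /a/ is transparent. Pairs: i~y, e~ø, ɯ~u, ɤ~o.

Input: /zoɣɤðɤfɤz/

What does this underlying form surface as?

/ɤ/ harmonizes with /o/ ([+round]) → [o]
/ɤ/ harmonizes with /o/ ([+round]) → [o]
/ɤ/ harmonizes with /o/ ([+round]) → [o]

[zoɣoðofoz]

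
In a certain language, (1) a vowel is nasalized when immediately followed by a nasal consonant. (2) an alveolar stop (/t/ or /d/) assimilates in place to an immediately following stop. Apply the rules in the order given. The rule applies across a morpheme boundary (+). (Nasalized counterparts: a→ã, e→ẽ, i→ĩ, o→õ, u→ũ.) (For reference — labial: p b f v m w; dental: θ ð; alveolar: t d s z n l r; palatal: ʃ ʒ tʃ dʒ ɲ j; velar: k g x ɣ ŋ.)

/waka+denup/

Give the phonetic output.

Rule 1: /e/ before nasal /n/ → [ẽ]
After rule 1: waka+dẽnup
Rule 2: no segment meets the rule's conditions; no change.

[waka+dẽnup]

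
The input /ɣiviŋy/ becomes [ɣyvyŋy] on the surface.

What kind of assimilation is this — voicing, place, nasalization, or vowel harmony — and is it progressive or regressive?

/i/→[y] /i/→[y].
Vowels agree with the last vowel, so the harmony is regressive.

vowel harmony, regressive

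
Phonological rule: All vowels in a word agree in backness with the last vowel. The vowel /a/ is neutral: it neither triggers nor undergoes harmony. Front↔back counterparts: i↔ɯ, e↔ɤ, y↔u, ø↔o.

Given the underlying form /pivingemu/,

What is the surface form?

/i/ harmonizes with /u/ ([+back]) → [ɯ]
/i/ harmonizes with /u/ ([+back]) → [ɯ]
/e/ harmonizes with /u/ ([+back]) → [ɤ]

[pɯvɯngɤmu]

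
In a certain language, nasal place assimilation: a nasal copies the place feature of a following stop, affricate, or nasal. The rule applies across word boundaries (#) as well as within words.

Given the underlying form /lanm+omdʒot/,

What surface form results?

/n/ before /m/ (labial) → [m]
/m/ before /dʒ/ (palatal) → [ɲ]

[lamm+oɲdʒot]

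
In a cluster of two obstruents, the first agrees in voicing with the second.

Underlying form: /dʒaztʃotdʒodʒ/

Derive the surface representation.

[dʒastʃoddʒodʒ]

/z/ before /tʃ/ (voiceless) → [s]
/t/ before /dʒ/ (voiced) → [d]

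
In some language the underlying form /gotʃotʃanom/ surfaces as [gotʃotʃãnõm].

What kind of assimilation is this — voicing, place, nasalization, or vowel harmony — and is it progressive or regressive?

nasalization, regressive

/a/→[ã] /o/→[õ].
Each target copies a feature from the following segment, so the direction is regressive.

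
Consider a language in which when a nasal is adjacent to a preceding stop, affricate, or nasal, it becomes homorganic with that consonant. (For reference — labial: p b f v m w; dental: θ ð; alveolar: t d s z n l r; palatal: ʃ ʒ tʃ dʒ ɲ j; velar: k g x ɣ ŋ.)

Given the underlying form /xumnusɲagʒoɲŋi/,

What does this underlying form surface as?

[xummusɲagʒoɲɲi]

/n/ after /m/ (labial) → [m]
/ŋ/ after /ɲ/ (palatal) → [ɲ]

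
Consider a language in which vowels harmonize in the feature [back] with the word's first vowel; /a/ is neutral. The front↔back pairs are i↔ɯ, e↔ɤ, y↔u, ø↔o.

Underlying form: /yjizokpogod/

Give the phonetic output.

[yjizøkpøgød]

/o/ harmonizes with /y/ ([-back]) → [ø]
/o/ harmonizes with /y/ ([-back]) → [ø]
/o/ harmonizes with /y/ ([-back]) → [ø]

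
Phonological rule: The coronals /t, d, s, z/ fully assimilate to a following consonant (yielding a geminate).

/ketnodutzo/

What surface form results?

[kennoduzzo]

/t/ before /n/ → [n] (total assimilation)
/t/ before /z/ → [z] (total assimilation)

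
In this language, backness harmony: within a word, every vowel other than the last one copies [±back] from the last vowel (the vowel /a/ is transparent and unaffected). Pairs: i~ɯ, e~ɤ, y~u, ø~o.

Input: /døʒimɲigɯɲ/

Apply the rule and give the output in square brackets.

[doʒɯmɲɯgɯɲ]

/ø/ harmonizes with /ɯ/ ([+back]) → [o]
/i/ harmonizes with /ɯ/ ([+back]) → [ɯ]
/i/ harmonizes with /ɯ/ ([+back]) → [ɯ]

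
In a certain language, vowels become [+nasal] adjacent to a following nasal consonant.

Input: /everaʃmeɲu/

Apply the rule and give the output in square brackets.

/e/ before nasal /ɲ/ → [ẽ]

[everaʃmẽɲu]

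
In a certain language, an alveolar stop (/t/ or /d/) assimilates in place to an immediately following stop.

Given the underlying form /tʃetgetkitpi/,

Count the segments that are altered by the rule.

/t/ before /g/ (velar) → [k]
/t/ before /k/ (velar) → [k]
/t/ before /p/ (labial) → [p]
3 segments change.

3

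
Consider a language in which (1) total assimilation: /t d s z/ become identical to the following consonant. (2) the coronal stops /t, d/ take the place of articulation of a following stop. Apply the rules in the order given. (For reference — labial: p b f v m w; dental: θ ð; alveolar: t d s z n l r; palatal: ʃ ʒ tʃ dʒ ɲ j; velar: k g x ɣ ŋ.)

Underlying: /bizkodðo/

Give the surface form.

Rule 1: /z/ before /k/ → [k] (total assimilation)
Rule 1: /d/ before /ð/ → [ð] (total assimilation)
After rule 1: bikkoððo
Rule 2: no segment meets the rule's conditions; no change.

[bikkoððo]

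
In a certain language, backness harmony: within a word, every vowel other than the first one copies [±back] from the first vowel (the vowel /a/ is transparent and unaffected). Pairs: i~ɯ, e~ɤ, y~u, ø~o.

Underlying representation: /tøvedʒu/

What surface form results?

/u/ harmonizes with /ø/ ([-back]) → [y]

[tøvedʒy]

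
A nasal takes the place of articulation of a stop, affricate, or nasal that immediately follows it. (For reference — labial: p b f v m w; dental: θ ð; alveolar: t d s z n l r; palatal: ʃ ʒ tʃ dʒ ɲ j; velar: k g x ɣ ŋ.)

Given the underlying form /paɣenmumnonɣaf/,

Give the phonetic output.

/n/ before /m/ (labial) → [m]
/m/ before /n/ (alveolar) → [n]

[paɣemmunnonɣaf]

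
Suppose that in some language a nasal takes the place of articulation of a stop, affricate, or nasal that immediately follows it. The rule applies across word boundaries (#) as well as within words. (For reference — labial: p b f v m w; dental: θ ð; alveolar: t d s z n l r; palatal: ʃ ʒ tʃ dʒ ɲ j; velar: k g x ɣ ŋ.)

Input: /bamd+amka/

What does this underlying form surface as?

[band+aŋka]

/m/ before /d/ (alveolar) → [n]
/m/ before /k/ (velar) → [ŋ]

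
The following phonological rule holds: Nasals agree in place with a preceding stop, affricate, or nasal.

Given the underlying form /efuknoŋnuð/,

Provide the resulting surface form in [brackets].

/n/ after /k/ (velar) → [ŋ]
/n/ after /ŋ/ (velar) → [ŋ]

[efukŋoŋŋuð]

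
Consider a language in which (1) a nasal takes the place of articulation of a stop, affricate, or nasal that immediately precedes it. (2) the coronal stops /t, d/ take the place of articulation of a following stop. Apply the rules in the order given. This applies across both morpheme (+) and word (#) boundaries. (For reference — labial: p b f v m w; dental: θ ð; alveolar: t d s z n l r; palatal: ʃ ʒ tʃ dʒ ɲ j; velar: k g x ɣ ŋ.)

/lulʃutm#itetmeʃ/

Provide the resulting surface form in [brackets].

[lulʃutn#itetneʃ]

Rule 1: /m/ after /t/ (alveolar) → [n]
Rule 1: /m/ after /t/ (alveolar) → [n]
After rule 1: lulʃutn#itetneʃ
Rule 2: no segment meets the rule's conditions; no change.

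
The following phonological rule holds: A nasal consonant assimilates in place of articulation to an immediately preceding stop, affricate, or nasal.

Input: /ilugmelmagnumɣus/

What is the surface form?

/m/ after /g/ (velar) → [ŋ]
/n/ after /g/ (velar) → [ŋ]

[ilugŋelmagŋumɣus]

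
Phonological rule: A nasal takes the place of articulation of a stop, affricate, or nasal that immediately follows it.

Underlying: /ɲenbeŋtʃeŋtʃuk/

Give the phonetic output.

[ɲembeɲtʃeɲtʃuk]

/n/ before /b/ (labial) → [m]
/ŋ/ before /tʃ/ (palatal) → [ɲ]
/ŋ/ before /tʃ/ (palatal) → [ɲ]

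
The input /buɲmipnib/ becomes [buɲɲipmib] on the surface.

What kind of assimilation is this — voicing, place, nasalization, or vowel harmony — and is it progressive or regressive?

place assimilation, progressive

/m/→[ɲ] /n/→[m].
Each target copies a feature from the preceding segment, so the direction is progressive.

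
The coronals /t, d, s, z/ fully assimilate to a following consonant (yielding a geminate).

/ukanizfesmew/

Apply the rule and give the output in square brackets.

[ukaniffemmew]

/z/ before /f/ → [f] (total assimilation)
/s/ before /m/ → [m] (total assimilation)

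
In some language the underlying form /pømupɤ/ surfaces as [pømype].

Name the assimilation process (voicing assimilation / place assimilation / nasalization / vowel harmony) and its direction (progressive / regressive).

vowel harmony, progressive

/u/→[y] /ɤ/→[e].
Vowels agree with the first vowel, so the harmony is progressive.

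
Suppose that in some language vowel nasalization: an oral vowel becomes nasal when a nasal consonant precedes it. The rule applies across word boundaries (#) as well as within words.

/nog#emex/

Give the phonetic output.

/o/ after nasal /n/ → [õ]
/e/ after nasal /m/ → [ẽ]

[nõg#emẽx]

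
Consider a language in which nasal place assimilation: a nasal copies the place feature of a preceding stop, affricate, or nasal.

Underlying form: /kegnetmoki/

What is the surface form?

[kegŋetnoki]

/n/ after /g/ (velar) → [ŋ]
/m/ after /t/ (alveolar) → [n]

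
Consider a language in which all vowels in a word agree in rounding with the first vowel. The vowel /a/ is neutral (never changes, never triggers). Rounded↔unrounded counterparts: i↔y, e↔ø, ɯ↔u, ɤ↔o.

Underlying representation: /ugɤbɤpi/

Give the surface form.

[ugobopy]

/ɤ/ harmonizes with /u/ ([+round]) → [o]
/ɤ/ harmonizes with /u/ ([+round]) → [o]
/i/ harmonizes with /u/ ([+round]) → [y]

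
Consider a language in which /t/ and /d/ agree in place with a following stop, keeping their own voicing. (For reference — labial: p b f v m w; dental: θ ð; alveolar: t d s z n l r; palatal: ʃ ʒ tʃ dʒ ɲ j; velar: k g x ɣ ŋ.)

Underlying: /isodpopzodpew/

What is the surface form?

[isobpopzobpew]

/d/ before /p/ (labial) → [b]
/d/ before /p/ (labial) → [b]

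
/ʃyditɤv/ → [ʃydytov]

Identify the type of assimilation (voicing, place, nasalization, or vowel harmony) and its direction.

/i/→[y] /ɤ/→[o].
Vowels agree with the first vowel, so the harmony is progressive.

vowel harmony, progressive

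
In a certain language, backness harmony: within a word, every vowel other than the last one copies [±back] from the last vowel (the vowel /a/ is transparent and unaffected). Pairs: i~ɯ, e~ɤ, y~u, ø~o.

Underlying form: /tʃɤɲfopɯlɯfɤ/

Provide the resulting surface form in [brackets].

no segment meets the rule's conditions; no change.

[tʃɤɲfopɯlɯfɤ]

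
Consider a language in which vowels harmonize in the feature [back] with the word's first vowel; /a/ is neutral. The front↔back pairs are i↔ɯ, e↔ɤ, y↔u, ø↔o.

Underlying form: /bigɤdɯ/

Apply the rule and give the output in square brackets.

/ɤ/ harmonizes with /i/ ([-back]) → [e]
/ɯ/ harmonizes with /i/ ([-back]) → [i]

[bigedi]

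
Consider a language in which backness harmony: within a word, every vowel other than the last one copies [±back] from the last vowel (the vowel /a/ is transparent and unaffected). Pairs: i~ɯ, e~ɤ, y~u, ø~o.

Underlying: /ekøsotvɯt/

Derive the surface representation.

/e/ harmonizes with /ɯ/ ([+back]) → [ɤ]
/ø/ harmonizes with /ɯ/ ([+back]) → [o]

[ɤkosotvɯt]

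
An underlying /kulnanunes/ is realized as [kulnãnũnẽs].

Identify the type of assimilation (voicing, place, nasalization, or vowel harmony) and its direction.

/a/→[ã] /u/→[ũ] /e/→[ẽ].
Each target copies a feature from the preceding segment, so the direction is progressive.

nasalization, progressive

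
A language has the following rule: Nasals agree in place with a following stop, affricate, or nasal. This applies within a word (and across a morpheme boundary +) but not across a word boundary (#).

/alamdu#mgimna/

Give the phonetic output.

/m/ before /d/ (alveolar) → [n]
/m/ before /g/ (velar) → [ŋ]
/m/ before /n/ (alveolar) → [n]

[alandu#ŋginna]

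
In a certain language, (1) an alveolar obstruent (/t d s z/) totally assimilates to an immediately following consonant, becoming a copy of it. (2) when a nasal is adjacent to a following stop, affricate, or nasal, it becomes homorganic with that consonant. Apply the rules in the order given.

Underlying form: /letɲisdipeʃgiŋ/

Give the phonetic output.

[leɲɲiddipeʃgiŋ]

Rule 1: /t/ before /ɲ/ → [ɲ] (total assimilation)
Rule 1: /s/ before /d/ → [d] (total assimilation)
After rule 1: leɲɲiddipeʃgiŋ
Rule 2: no segment meets the rule's conditions; no change.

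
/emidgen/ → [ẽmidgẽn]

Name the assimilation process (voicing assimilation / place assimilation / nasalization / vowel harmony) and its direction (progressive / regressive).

/e/→[ẽ] /e/→[ẽ].
Each target copies a feature from the following segment, so the direction is regressive.

nasalization, regressive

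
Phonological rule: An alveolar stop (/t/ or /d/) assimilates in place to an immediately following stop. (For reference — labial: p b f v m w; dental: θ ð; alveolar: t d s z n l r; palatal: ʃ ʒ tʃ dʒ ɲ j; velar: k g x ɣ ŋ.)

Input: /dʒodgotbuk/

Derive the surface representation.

/d/ before /g/ (velar) → [g]
/t/ before /b/ (labial) → [p]

[dʒoggopbuk]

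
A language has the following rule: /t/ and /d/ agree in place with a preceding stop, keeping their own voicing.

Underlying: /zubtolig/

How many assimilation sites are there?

/t/ after /b/ (labial) → [p]
1 segment changes.

1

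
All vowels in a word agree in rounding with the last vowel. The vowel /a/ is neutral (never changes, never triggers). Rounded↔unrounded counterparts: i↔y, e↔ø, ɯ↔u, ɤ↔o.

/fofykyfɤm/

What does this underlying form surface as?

[fɤfikifɤm]

/o/ harmonizes with /ɤ/ ([-round]) → [ɤ]
/y/ harmonizes with /ɤ/ ([-round]) → [i]
/y/ harmonizes with /ɤ/ ([-round]) → [i]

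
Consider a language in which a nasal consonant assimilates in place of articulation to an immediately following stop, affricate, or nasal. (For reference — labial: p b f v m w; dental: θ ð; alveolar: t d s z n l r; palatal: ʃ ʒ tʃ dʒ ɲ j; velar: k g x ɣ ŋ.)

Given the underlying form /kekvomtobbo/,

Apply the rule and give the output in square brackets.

[kekvontobbo]

/m/ before /t/ (alveolar) → [n]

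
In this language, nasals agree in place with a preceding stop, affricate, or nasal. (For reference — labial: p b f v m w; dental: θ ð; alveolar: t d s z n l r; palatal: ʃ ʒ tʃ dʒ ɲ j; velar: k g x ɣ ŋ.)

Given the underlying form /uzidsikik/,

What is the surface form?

[uzidsikik]

no segment meets the rule's conditions; no change.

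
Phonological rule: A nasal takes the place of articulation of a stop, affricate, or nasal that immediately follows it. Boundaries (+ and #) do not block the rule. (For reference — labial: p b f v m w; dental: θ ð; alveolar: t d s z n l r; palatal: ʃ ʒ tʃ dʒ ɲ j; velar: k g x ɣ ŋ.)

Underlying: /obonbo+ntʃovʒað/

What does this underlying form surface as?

/n/ before /b/ (labial) → [m]
/n/ before /tʃ/ (palatal) → [ɲ]

[obombo+ɲtʃovʒað]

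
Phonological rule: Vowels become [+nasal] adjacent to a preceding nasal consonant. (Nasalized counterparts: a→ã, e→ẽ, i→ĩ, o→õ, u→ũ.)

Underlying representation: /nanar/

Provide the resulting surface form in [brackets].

[nãnãr]

/a/ after nasal /n/ → [ã]
/a/ after nasal /n/ → [ã]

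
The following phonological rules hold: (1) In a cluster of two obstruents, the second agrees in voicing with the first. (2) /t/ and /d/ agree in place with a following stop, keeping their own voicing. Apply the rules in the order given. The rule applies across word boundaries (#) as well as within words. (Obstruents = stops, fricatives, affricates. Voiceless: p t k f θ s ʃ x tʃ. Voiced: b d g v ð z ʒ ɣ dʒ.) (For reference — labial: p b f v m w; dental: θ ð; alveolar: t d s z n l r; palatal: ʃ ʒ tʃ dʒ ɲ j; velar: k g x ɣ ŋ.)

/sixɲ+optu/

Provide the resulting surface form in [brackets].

Rule 1: no segment meets the rule's conditions; no change.
After rule 1: sixɲ+optu
Rule 2: no segment meets the rule's conditions; no change.

[sixɲ+optu]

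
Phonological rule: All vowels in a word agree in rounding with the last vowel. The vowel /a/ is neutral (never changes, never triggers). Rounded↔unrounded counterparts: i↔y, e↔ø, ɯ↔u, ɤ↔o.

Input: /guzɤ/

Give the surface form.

[gɯzɤ]

/u/ harmonizes with /ɤ/ ([-round]) → [ɯ]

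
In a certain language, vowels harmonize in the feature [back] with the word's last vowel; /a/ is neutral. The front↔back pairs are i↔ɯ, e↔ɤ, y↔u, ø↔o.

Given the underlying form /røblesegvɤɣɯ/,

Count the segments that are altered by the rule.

3

/ø/ harmonizes with /ɯ/ ([+back]) → [o]
/e/ harmonizes with /ɯ/ ([+back]) → [ɤ]
/e/ harmonizes with /ɯ/ ([+back]) → [ɤ]
3 segments change.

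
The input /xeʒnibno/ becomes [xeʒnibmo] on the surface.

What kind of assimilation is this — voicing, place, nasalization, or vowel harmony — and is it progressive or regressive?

/n/→[m].
Each target copies a feature from the preceding segment, so the direction is progressive.

place assimilation, progressive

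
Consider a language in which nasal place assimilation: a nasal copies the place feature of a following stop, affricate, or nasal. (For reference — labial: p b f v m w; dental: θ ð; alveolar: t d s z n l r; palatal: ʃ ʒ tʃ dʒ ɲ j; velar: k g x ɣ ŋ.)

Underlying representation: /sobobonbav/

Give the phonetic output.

/n/ before /b/ (labial) → [m]

[sobobombav]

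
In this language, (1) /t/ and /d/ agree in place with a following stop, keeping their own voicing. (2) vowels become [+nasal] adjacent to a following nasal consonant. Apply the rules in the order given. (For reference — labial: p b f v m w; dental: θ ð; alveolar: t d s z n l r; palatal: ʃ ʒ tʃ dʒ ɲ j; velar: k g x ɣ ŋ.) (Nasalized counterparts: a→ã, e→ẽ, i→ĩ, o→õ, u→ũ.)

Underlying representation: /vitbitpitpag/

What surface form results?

[vipbippippag]

Rule 1: /t/ before /b/ (labial) → [p]
Rule 1: /t/ before /p/ (labial) → [p]
Rule 1: /t/ before /p/ (labial) → [p]
After rule 1: vipbippippag
Rule 2: no segment meets the rule's conditions; no change.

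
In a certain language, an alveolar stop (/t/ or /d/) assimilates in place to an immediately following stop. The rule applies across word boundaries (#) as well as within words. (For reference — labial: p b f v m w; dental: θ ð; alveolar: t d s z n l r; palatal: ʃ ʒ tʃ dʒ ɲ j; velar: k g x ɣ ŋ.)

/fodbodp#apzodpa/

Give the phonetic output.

[fobbobp#apzobpa]

/d/ before /b/ (labial) → [b]
/d/ before /p/ (labial) → [b]
/d/ before /p/ (labial) → [b]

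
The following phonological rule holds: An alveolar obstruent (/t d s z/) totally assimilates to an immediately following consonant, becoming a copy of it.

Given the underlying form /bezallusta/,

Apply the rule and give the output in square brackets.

[bezallutta]

/s/ before /t/ → [t] (total assimilation)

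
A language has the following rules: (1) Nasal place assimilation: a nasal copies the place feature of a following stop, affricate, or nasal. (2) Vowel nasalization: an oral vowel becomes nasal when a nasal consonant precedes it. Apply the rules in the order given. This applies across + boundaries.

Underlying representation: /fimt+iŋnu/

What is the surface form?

[fint+innũ]

Rule 1: /m/ before /t/ (alveolar) → [n]
Rule 1: /ŋ/ before /n/ (alveolar) → [n]
After rule 1: fint+innu
Rule 2: /u/ after nasal /n/ → [ũ]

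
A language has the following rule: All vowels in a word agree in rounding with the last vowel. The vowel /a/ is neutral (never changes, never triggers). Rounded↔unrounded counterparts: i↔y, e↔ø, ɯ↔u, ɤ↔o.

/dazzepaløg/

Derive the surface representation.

/e/ harmonizes with /ø/ ([+round]) → [ø]

[dazzøpaløg]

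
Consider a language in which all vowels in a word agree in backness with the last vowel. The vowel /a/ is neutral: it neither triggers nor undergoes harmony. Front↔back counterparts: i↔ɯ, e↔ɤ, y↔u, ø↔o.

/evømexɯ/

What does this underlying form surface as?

/e/ harmonizes with /ɯ/ ([+back]) → [ɤ]
/ø/ harmonizes with /ɯ/ ([+back]) → [o]
/e/ harmonizes with /ɯ/ ([+back]) → [ɤ]

[ɤvomɤxɯ]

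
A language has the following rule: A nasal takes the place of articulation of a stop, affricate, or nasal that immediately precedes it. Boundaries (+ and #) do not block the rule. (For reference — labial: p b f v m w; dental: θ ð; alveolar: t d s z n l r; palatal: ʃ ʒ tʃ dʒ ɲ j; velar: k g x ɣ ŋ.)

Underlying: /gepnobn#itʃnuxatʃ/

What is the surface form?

[gepmobm#itʃɲuxatʃ]

/n/ after /p/ (labial) → [m]
/n/ after /b/ (labial) → [m]
/n/ after /tʃ/ (palatal) → [ɲ]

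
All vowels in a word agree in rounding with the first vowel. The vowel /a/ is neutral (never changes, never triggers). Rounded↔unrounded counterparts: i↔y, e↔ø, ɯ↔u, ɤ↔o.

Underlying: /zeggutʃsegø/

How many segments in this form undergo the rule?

/u/ harmonizes with /e/ ([-round]) → [ɯ]
/ø/ harmonizes with /e/ ([-round]) → [e]
2 segments change.

2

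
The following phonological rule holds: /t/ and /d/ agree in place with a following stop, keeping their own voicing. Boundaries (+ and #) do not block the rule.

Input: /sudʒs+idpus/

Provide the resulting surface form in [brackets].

/d/ before /p/ (labial) → [b]

[sudʒs+ibpus]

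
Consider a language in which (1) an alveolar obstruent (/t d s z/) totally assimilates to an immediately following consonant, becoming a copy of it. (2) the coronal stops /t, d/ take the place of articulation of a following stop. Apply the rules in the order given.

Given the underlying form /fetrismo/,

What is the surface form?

Rule 1: /t/ before /r/ → [r] (total assimilation)
Rule 1: /s/ before /m/ → [m] (total assimilation)
After rule 1: ferrimmo
Rule 2: no segment meets the rule's conditions; no change.

[ferrimmo]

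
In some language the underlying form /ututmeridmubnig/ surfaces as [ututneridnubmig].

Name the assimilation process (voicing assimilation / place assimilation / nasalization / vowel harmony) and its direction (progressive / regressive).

/m/→[n] /m/→[n] /n/→[m].
Each target copies a feature from the preceding segment, so the direction is progressive.

place assimilation, progressive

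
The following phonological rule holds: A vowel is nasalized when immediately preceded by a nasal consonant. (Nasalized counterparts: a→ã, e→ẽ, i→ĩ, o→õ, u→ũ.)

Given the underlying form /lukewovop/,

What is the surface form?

no segment meets the rule's conditions; no change.

[lukewovop]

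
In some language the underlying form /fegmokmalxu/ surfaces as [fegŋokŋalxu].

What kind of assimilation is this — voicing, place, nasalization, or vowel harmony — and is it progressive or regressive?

/m/→[ŋ] /m/→[ŋ].
Each target copies a feature from the preceding segment, so the direction is progressive.

place assimilation, progressive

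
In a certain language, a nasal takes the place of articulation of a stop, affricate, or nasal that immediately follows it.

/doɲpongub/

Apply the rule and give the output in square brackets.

/ɲ/ before /p/ (labial) → [m]
/n/ before /g/ (velar) → [ŋ]

[dompoŋgub]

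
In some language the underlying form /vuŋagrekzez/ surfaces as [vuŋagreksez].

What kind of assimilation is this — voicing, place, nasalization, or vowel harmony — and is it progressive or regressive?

/z/→[s].
Each target copies a feature from the preceding segment, so the direction is progressive.

voicing assimilation, progressive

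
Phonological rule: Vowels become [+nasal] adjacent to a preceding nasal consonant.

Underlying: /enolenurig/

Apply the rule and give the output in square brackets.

/o/ after nasal /n/ → [õ]
/u/ after nasal /n/ → [ũ]

[enõlenũrig]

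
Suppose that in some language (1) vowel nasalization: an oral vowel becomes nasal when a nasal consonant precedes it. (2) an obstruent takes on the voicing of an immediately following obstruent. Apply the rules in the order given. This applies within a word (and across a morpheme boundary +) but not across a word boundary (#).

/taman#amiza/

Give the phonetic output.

[tamãn#amĩza]

Rule 1: /a/ after nasal /m/ → [ã]
Rule 1: /i/ after nasal /m/ → [ĩ]
After rule 1: tamãn#amĩza
Rule 2: no segment meets the rule's conditions; no change.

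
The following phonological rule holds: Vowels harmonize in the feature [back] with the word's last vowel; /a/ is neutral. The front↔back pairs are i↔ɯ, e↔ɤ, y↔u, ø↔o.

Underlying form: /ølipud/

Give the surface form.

[olɯpud]

/ø/ harmonizes with /u/ ([+back]) → [o]
/i/ harmonizes with /u/ ([+back]) → [ɯ]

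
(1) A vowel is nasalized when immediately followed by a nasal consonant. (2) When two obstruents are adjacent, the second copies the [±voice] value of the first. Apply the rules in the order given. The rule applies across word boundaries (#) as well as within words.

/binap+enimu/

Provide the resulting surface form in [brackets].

[bĩnap+ẽnĩmu]

Rule 1: /i/ before nasal /n/ → [ĩ]
Rule 1: /e/ before nasal /n/ → [ẽ]
Rule 1: /i/ before nasal /m/ → [ĩ]
After rule 1: bĩnap+ẽnĩmu
Rule 2: no segment meets the rule's conditions; no change.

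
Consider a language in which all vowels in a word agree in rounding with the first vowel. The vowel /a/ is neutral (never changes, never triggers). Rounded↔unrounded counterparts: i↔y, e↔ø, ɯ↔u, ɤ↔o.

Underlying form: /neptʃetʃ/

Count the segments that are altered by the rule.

0

No segment meets the rule's conditions.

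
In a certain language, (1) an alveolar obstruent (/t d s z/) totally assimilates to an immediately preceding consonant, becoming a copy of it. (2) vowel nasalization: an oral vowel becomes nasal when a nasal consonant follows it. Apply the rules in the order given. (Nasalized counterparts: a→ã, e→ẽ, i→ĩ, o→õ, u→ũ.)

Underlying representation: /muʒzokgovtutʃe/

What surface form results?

[muʒʒokgovvutʃe]

Rule 1: /z/ after /ʒ/ → [ʒ] (total assimilation)
Rule 1: /t/ after /v/ → [v] (total assimilation)
After rule 1: muʒʒokgovvutʃe
Rule 2: no segment meets the rule's conditions; no change.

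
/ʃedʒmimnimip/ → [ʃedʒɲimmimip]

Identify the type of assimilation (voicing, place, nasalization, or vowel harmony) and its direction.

place assimilation, progressive

/m/→[ɲ] /n/→[m].
Each target copies a feature from the preceding segment, so the direction is progressive.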